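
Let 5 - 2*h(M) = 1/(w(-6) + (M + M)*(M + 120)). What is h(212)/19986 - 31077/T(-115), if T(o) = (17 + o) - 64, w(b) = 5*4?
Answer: 1079557737995/5627577936 ≈ 191.83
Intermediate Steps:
w(b) = 20
T(o) = -47 + o
h(M) = 5/2 - 1/(2*(20 + 2*M*(120 + M))) (h(M) = 5/2 - 1/(2*(20 + (M + M)*(M + 120))) = 5/2 - 1/(2*(20 + (2*M)*(120 + M))) = 5/2 - 1/(2*(20 + 2*M*(120 + M))))
h(212)/19986 - 31077/T(-115) = ((99 + 10*212² + 1200*212)/(4*(10 + 212² + 120*212)))/19986 - 31077/(-47 - 115) = ((99 + 10*44944 + 254400)/(4*(10 + 44944 + 25440)))*(1/19986) - 31077/(-162) = ((¼)*(99 + 449440 + 254400)/70394)*(1/19986) - 31077*(-1/162) = ((¼)*(1/70394)*703939)*(1/19986) + 1151/6 = (703939/281576)*(1/19986) + 1151/6 = 703939/5627577936 + 1151/6 = 1079557737995/5627577936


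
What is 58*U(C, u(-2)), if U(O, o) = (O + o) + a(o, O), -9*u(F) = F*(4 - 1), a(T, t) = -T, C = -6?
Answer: -348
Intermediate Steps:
u(F) = -F/3 (u(F) = -F*(4 - 1)/9 = -F*3/9 = -F/3)
U(O, o) = O (U(O, o) = (O + o) - o = O)
58*U(C, u(-2)) = 58*(-6) = -348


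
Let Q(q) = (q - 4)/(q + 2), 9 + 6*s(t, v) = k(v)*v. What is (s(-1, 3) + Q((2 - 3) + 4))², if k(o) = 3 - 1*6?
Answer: 256/25 ≈ 10.240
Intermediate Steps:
k(o) = -3 (k(o) = 3 - 6 = -3)
s(t, v) = -3/2 - v/2 (s(t, v) = -3/2 + (-3*v)/6 = -3/2 - v/2)
Q(q) = (-4 + q)/(2 + q)
(s(-1, 3) + Q((2 - 3) + 4))² = ((-3/2 - ½*3) + (-4 + ((2 - 3) + 4))/(2 + ((2 - 3) + 4)))² = ((-3/2 - 3/2) + (-4 + (-1 + 4))/(2 + (-1 + 4)))² = (-3 + (-4 + 3)/(2 + 3))² = (-3 - 1/5)² = (-3 + (⅕)*(-1))² = (-3 - ⅕)² = (-16/5)² = 256/25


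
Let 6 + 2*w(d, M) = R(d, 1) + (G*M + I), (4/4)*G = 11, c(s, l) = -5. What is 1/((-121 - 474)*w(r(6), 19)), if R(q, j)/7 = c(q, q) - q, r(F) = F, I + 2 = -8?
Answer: -1/34510 ≈ -2.8977e-5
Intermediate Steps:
I = -10 (I = -2 - 8 = -10)
G = 11
R(q, j) = -35 - 7*q (R(q, j) = 7*(-5 - q) = -35 - 7*q)
w(d, M) = -51/2 - 7*d/2 + 11*M/2 (w(d, M) = -3 + ((-35 - 7*d) + (11*M - 10))/2 = -3 + ((-35 - 7*d) + (-10 + 11*M))/2 = -3 + (-45 - 7*d + 11*M)/2 = -3 + (-45/2 - 7*d/2 + 11*M/2) = -51/2 - 7*d/2 + 11*M/2)
1/((-121 - 474)*w(r(6), 19)) = 1/((-121 - 474)*(-51/2 - 7/2*6 + (11/2)*19)) = 1/(-595*(-51/2 - 21 + 209/2)) = 1/(-595*58) = 1/(-34510) = -1/34510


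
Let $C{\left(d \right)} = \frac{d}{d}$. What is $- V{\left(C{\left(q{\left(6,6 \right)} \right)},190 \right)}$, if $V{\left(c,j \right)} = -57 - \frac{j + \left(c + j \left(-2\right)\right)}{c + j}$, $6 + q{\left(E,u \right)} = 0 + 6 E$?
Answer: $\frac{10698}{191} \approx 56.01$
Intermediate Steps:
$q{\left(E,u \right)} = -6 + 6 E$ ($q{\left(E,u \right)} = -6 + \left(0 + 6 E\right) = -6 + 6 E$)
$C{\left(d \right)} = 1$
$V{\left(c,j \right)} = -57 - \frac{c - j}{c + j}$ ($V{\left(c,j \right)} = -57 - \frac{j + \left(c - 2 j\right)}{c + j} = -57 - \frac{c - j}{c + j}$)
$- V{\left(C{\left(q{\left(6,6 \right)} \right)},190 \right)} = - \frac{2 \left(\left(-29\right) 1 - 5320\right)}{1 + 190} = - \frac{2 \left(-29 - 5320\right)}{191} = - \frac{2 \left(-5349\right)}{191} = \left(-1\right) \left(- \frac{10698}{191}\right) = \frac{10698}{191}$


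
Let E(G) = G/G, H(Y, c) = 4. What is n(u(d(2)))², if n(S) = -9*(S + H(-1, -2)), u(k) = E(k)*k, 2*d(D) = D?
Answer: 2025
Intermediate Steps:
d(D) = D/2
E(G) = 1
u(k) = k (u(k) = 1*k = k)
n(S) = -36 - 9*S (n(S) = -9*(S + 4) = -9*(4 + S) = -36 - 9*S)
n(u(d(2)))² = (-36 - 9*2/2)² = (-36 - 9*1)² = (-36 - 9)² = (-45)² = 2025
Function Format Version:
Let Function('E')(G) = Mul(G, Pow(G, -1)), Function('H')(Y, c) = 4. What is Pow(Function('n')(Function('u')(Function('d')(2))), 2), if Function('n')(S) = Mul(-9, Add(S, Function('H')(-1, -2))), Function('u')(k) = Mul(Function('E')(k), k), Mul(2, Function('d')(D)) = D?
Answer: 2025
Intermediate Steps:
Function('d')(D) = Mul(Rational(1, 2), D)
Function('E')(G) = 1
Function('u')(k) = k (Function('u')(k) = Mul(1, k) = k)
Function('n')(S) = Add(-36, Mul(-9, S)) (Function('n')(S) = Mul(-9, Add(S, 4)) = Mul(-9, Add(4, S)) = Add(-36, Mul(-9, S)))
Pow(Function('n')(Function('u')(Function('d')(2))), 2) = Pow(Add(-36, Mul(-9, Mul(Rational(1, 2), 2))), 2) = Pow(Add(-36, Mul(-9, 1)), 2) = Pow(Add(-36, -9), 2) = Pow(-45, 2) = 2025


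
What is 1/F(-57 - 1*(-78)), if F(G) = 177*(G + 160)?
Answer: 1/32037 ≈ 3.1214e-5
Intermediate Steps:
F(G) = 28320 + 177*G (F(G) = 177*(160 + G) = 28320 + 177*G)
1/F(-57 - 1*(-78)) = 1/(28320 + 177*(-57 - 1*(-78))) = 1/(28320 + 177*(-57 + 78)) = 1/(28320 + 177*21) = 1/(28320 + 3717) = 1/32037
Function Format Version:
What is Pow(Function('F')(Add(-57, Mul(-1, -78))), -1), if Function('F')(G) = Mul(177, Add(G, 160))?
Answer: Rational(1, 32037) ≈ 3.1214e-5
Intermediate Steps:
Function('F')(G) = Add(28320, Mul(177, G)) (Function('F')(G) = Mul(177, Add(160, G)) = Add(28320, Mul(177, G)))
Pow(Function('F')(Add(-57, Mul(-1, -78))), -1) = Pow(Add(28320, Mul(177, Add(-57, Mul(-1, -78)))), -1) = Pow(Add(28320, Mul(177, Add(-57, 78))), -1) = Pow(Add(28320, Mul(177, 21)), -1) = Pow(Add(28320, 3717), -1) = Pow(32037, -1) = Rational(1, 32037)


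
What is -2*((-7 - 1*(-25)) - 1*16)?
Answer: -4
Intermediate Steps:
-2*((-7 - 1*(-25)) - 1*16) = -2*((-7 + 25) - 16) = -2*(18 - 16) = -2*2 = -4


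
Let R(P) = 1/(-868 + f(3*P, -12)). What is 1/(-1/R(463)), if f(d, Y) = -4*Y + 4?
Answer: 1/816 ≈ 0.0012255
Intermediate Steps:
f(d, Y) = 4 - 4*Y
R(P) = -1/816 (R(P) = 1/(-868 + (4 - 4*(-12))) = 1/(-868 + (4 + 48)) = 1/(-868 + 52) = 1/(-816) = -1/816)
1/(-1/R(463)) = 1/(-1/(-1/816)) = 1/(-1*(-816)) = 1/816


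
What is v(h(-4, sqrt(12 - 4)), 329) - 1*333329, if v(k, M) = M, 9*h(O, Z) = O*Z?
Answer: -333000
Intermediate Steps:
h(O, Z) = O*Z/9 (h(O, Z) = (O*Z)/9 = O*Z/9)
v(h(-4, sqrt(12 - 4)), 329) - 1*333329 = 329 - 1*333329 = 329 - 333329 = -333000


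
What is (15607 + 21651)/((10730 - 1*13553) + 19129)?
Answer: 18629/8153 ≈ 2.2849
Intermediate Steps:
(15607 + 21651)/((10730 - 1*13553) + 19129) = 37258/((10730 - 13553) + 19129) = 37258/(-2823 + 19129) = 37258/16306 = 37258*(1/16306) = 18629/8153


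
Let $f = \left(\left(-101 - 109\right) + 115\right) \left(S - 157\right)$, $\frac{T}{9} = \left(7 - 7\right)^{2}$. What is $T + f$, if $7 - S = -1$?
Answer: $14155$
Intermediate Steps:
$T = 0$ ($T = 9 \left(7 - 7\right)^{2} = 9 \cdot 0^{2} = 9 \cdot 0 = 0$)
$S = 8$ ($S = 7 - -1 = 7 + 1 = 8$)
$f = 14155$ ($f = \left(\left(-101 - 109\right) + 115\right) \left(8 - 157\right) = \left(\left(-101 - 109\right) + 115\right) \left(-149\right) = \left(-210 + 115\right) \left(-149\right) = \left(-95\right) \left(-149\right) = 14155$)
$T + f = 0 + 14155 = 14155$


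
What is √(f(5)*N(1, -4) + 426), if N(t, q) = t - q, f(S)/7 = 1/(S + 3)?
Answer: √6886/4 ≈ 20.745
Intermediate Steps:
f(S) = 7/(3 + S) (f(S) = 7/(S + 3) = 7/(3 + S))
√(f(5)*N(1, -4) + 426) = √((7/(3 + 5))*(1 - 1*(-4)) + 426) = √((7/8)*(1 + 4) + 426) = √((7*(⅛))*5 + 426) = √((7/8)*5 + 426) = √(35/8 + 426) = √(3443/8) = √6886/4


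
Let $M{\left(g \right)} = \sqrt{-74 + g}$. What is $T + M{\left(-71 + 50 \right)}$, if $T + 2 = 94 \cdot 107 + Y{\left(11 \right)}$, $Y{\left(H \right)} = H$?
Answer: $10067 + i \sqrt{95} \approx 10067.0 + 9.7468 i$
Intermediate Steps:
$T = 10067$ ($T = -2 + \left(94 \cdot 107 + 11\right) = -2 + \left(10058 + 11\right) = -2 + 10069 = 10067$)
$T + M{\left(-71 + 50 \right)} = 10067 + \sqrt{-74 + \left(-71 + 50\right)} = 10067 + \sqrt{-74 - 21} = 10067 + \sqrt{-95} = 10067 + i \sqrt{95}$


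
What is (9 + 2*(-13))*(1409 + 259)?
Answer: -28356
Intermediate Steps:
(9 + 2*(-13))*(1409 + 259) = (9 - 26)*1668 = -17*1668 = -28356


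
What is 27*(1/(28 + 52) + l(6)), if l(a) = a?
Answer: 12987/80 ≈ 162.34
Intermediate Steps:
27*(1/(28 + 52) + l(6)) = 27*(1/(28 + 52) + 6) = 27*(1/80 + 6) = 27*(481/80) = 12987/80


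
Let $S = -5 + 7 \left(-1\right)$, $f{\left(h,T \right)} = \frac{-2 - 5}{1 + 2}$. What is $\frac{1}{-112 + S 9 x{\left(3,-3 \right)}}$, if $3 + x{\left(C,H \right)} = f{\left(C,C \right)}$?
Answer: $\frac{1}{464} \approx 0.0021552$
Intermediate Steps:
$f{\left(h,T \right)} = - \frac{7}{3}$
$x{\left(C,H \right)} = - \frac{16}{3}$ ($x{\left(C,H \right)} = -3 - \frac{7}{3} = - \frac{16}{3}$)
$S = -12$ ($S = -5 - 7 = -12$)
$\frac{1}{-112 + S 9 x{\left(3,-3 \right)}} = \frac{1}{-112 - 12 \cdot 9 \left(- \frac{16}{3}\right)} = \frac{1}{-112 - -576} = \frac{1}{-112 + 576} = \frac{1}{464}$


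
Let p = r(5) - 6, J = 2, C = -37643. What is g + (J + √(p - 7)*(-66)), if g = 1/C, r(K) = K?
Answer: 75285/37643 - 132*I*√2 ≈ 2.0 - 186.68*I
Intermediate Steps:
g = -1/37643 (g = 1/(-37643) = -1/37643 ≈ -2.6565e-5)
p = -1 (p = 5 - 6 = -1)
g + (J + √(p - 7)*(-66)) = -1/37643 + (2 + √(-1 - 7)*(-66)) = -1/37643 + (2 + √(-8)*(-66)) = -1/37643 + (2 + (2*I*√2)*(-66)) = -1/37643 + (2 - 132*I*√2) = 75285/37643 - 132*I*√2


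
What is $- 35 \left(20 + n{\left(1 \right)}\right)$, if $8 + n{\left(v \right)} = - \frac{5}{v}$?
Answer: $-245$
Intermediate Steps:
$n{\left(v \right)} = -8 - \frac{5}{v}$
$- 35 \left(20 + n{\left(1 \right)}\right) = - 35 \left(20 - \left(8 + \frac{5}{1}\right)\right) = - 35 \left(20 - 13\right) = \left(-35\right) 7 = -245$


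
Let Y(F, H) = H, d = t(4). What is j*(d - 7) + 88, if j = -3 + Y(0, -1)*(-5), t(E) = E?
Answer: 82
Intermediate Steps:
d = 4
j = 2 (j = -3 - 1*(-5) = -3 + 5 = 2)
j*(d - 7) + 88 = 2*(4 - 7) + 88 = 2*(-3) + 88 = -6 + 88 = 82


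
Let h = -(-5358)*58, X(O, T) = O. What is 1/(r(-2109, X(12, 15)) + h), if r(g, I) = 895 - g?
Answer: 1/313768 ≈ 3.1871e-6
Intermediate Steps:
h = 310764 (h = -1*(-310764) = 310764)
1/(r(-2109, X(12, 15)) + h) = 1/((895 - 1*(-2109)) + 310764) = 1/((895 + 2109) + 310764) = 1/(3004 + 310764) = 1/313768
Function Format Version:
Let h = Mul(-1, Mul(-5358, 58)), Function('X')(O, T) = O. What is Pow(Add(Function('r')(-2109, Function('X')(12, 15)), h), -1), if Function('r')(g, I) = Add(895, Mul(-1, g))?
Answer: Rational(1, 313768) ≈ 3.1871e-6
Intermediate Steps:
h = 310764 (h = Mul(-1, -310764) = 310764)
Pow(Add(Function('r')(-2109, Function('X')(12, 15)), h), -1) = Pow(Add(Add(895, Mul(-1, -2109)), 310764), -1) = Pow(Add(Add(895, 2109), 310764), -1) = Pow(Add(3004, 310764), -1) = Pow(313768, -1) = Rational(1, 313768)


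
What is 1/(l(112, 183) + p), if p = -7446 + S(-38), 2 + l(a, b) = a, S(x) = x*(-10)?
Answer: -1/6956 ≈ -0.00014376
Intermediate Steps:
S(x) = -10*x
l(a, b) = -2 + a
p = -7066 (p = -7446 - 10*(-38) = -7446 + 380 = -7066)
1/(l(112, 183) + p) = 1/((-2 + 112) - 7066) = 1/(110 - 7066) = 1/(-6956) = -1/6956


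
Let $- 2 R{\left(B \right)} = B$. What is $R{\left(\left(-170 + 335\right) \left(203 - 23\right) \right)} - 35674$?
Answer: $-50524$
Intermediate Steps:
$R{\left(B \right)} = - \frac{B}{2}$
$R{\left(\left(-170 + 335\right) \left(203 - 23\right) \right)} - 35674 = - \frac{\left(-170 + 335\right) \left(203 - 23\right)}{2} - 35674 = - \frac{165 \cdot 180}{2} - 35674 = \left(- \frac{1}{2}\right) 29700 - 35674 = -14850 - 35674 = -50524$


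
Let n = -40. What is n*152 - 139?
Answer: -6219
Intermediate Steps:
n*152 - 139 = -40*152 - 139 = -6080 - 139 = -6219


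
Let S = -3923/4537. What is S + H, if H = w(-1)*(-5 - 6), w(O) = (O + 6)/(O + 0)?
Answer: 245612/4537 ≈ 54.135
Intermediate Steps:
S = -3923/4537 (S = -3923*1/4537 = -3923/4537 ≈ -0.86467)
w(O) = (6 + O)/O
H = 55 (H = ((6 - 1)/(-1))*(-5 - 6) = -1*5*(-11) = -5*(-11) = 55)
S + H = -3923/4537 + 55 = 245612/4537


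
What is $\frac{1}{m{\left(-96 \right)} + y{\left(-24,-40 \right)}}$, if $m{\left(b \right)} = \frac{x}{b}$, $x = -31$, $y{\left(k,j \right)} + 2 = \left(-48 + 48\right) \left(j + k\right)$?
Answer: $- \frac{96}{161} \approx -0.59627$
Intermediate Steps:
$y{\left(k,j \right)} = -2$ ($y{\left(k,j \right)} = -2 + \left(-48 + 48\right) \left(j + k\right) = -2 + 0 \left(j + k\right) = -2 + 0 = -2$)
$m{\left(b \right)} = - \frac{31}{b}$
$\frac{1}{m{\left(-96 \right)} + y{\left(-24,-40 \right)}} = \frac{1}{- \frac{31}{-96} - 2} = \frac{1}{\left(-31\right) \left(- \frac{1}{96}\right) - 2} = \frac{1}{\frac{31}{96} - 2} = \frac{1}{- \frac{161}{96}} = - \frac{96}{161}$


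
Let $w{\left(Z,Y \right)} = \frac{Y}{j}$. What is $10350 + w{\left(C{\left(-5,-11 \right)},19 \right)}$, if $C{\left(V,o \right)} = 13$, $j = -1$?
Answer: $10331$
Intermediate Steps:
$w{\left(Z,Y \right)} = - Y$ ($w{\left(Z,Y \right)} = \frac{Y}{-1} = Y \left(-1\right) = - Y$)
$10350 + w{\left(C{\left(-5,-11 \right)},19 \right)} = 10350 - 19 = 10331$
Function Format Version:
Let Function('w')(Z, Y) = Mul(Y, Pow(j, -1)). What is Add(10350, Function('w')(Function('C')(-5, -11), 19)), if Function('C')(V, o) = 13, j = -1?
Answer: 10331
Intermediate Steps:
Function('w')(Z, Y) = Mul(-1, Y) (Function('w')(Z, Y) = Mul(Y, Pow(-1, -1)) = Mul(Y, -1) = Mul(-1, Y))
Add(10350, Function('w')(Function('C')(-5, -11), 19)) = Add(10350, Mul(-1, 19)) = Add(10350, -19) = 10331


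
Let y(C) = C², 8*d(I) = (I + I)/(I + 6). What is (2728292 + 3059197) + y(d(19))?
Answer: 57874890361/10000 ≈ 5.7875e+6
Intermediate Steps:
d(I) = I/(4*(6 + I)) (d(I) = ((I + I)/(I + 6))/8 = ((2*I)/(6 + I))/8 = (2*I/(6 + I))/8 = I/(4*(6 + I)))
(2728292 + 3059197) + y(d(19)) = (2728292 + 3059197) + ((¼)*19/(6 + 19))² = 5787489 + ((¼)*19/25)² = 5787489 + ((¼)*19*(1/25))² = 5787489 + (19/100)² = 5787489 + 361/10000 = 57874890361/10000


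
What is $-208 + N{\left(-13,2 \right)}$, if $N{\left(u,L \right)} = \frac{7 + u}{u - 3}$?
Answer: $- \frac{1661}{8} \approx -207.63$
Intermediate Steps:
$N{\left(u,L \right)} = \frac{7 + u}{-3 + u}$
$-208 + N{\left(-13,2 \right)} = -208 + \frac{7 - 13}{-3 - 13} = -208 + \frac{1}{-16} \left(-6\right) = -208 - - \frac{3}{8} = -208 + \frac{3}{8} = - \frac{1661}{8}$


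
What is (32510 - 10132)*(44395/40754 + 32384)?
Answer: 14767487585959/20377 ≈ 7.2471e+8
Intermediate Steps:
(32510 - 10132)*(44395/40754 + 32384) = 22378*(44395*(1/40754) + 32384) = 22378*(44395/40754 + 32384) = 22378*(1319821931/40754) = 14767487585959/20377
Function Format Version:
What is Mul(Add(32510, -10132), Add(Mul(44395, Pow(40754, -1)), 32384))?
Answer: Rational(14767487585959, 20377) ≈ 7.2471e+8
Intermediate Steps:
Mul(Add(32510, -10132), Add(Mul(44395, Pow(40754, -1)), 32384)) = Mul(22378, Add(Mul(44395, Rational(1, 40754)), 32384)) = Mul(22378, Add(Rational(44395, 40754), 32384)) = Mul(22378, Rational(1319821931, 40754)) = Rational(14767487585959, 20377)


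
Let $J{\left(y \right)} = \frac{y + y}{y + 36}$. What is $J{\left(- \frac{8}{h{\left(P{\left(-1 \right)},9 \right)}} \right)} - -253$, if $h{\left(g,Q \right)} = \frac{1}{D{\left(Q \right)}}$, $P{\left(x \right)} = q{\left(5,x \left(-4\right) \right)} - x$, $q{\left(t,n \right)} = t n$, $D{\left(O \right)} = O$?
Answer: $257$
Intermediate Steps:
$q{\left(t,n \right)} = n t$
$P{\left(x \right)} = - 21 x$ ($P{\left(x \right)} = x \left(-4\right) 5 - x = - 4 x 5 - x = - 20 x - x = - 21 x$)
$h{\left(g,Q \right)} = \frac{1}{Q}$
$J{\left(y \right)} = \frac{2 y}{36 + y}$
$J{\left(- \frac{8}{h{\left(P{\left(-1 \right)},9 \right)}} \right)} - -253 = \frac{2 \left(- \frac{8}{\frac{1}{9}}\right)}{36 - \frac{8}{\frac{1}{9}}} - -253 = \frac{2 \left(- 8 \frac{1}{\frac{1}{9}}\right)}{36 - 8 \frac{1}{\frac{1}{9}}} + 253 = \frac{2 \left(\left(-8\right) 9\right)}{36 - 72} + 253 = 2 \left(-72\right) \frac{1}{36 - 72} + 253 = 2 \left(-72\right) \frac{1}{-36} + 253 = 2 \left(-72\right) \left(- \frac{1}{36}\right) + 253 = 4 + 253 = 257$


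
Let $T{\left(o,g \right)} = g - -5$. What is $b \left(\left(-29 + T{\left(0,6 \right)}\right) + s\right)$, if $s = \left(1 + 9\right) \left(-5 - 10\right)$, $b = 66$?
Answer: $-11088$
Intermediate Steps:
$T{\left(o,g \right)} = 5 + g$ ($T{\left(o,g \right)} = g + 5 = 5 + g$)
$s = -150$ ($s = 10 \left(-15\right) = -150$)
$b \left(\left(-29 + T{\left(0,6 \right)}\right) + s\right) = 66 \left(\left(-29 + \left(5 + 6\right)\right) - 150\right) = 66 \left(\left(-29 + 11\right) - 150\right) = 66 \left(-18 - 150\right) = 66 \left(-168\right) = -11088$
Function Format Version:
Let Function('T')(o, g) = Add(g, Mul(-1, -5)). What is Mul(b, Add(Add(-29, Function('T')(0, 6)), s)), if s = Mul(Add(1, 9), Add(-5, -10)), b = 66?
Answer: -11088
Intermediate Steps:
Function('T')(o, g) = Add(5, g) (Function('T')(o, g) = Add(g, 5) = Add(5, g))
s = -150 (s = Mul(10, -15) = -150)
Mul(b, Add(Add(-29, Function('T')(0, 6)), s)) = Mul(66, Add(Add(-29, Add(5, 6)), -150)) = Mul(66, Add(Add(-29, 11), -150)) = Mul(66, Add(-18, -150)) = Mul(66, -168) = -11088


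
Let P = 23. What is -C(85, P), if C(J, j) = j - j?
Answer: 0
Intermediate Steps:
C(J, j) = 0
-C(85, P) = -1*0 = 0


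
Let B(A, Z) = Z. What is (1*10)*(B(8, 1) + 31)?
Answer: 320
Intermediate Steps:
(1*10)*(B(8, 1) + 31) = (1*10)*(1 + 31) = 10*32 = 320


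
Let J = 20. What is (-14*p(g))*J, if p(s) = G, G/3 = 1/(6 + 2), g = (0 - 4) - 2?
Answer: -105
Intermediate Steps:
g = -6 (g = -4 - 2 = -6)
G = 3/8 (G = 3/(6 + 2) = 3/8 ≈ 0.37500)
p(s) = 3/8
(-14*p(g))*J = -14*3/8*20 = -21/4*20 = -105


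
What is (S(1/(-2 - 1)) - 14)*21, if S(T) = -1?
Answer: -315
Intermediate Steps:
(S(1/(-2 - 1)) - 14)*21 = (-1 - 14)*21 = -15*21 = -315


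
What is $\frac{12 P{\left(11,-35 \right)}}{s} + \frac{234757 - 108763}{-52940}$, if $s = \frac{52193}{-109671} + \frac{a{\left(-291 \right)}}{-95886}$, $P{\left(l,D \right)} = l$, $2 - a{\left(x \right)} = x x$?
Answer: $\frac{1736821588512813}{5397677457770} \approx 321.77$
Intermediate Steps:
$a{\left(x \right)} = 2 - x^{2}$ ($a{\left(x \right)} = 2 - x x = 2 - x^{2}$)
$s = \frac{203916791}{500757786}$ ($s = \frac{52193}{-109671} + \frac{2 - \left(-291\right)^{2}}{-95886} = 52193 \left(- \frac{1}{109671}\right) + \left(2 - 84681\right) \left(- \frac{1}{95886}\right) = - \frac{52193}{109671} + \left(2 - 84681\right) \left(- \frac{1}{95886}\right) = - \frac{52193}{109671} - - \frac{12097}{13698} = - \frac{52193}{109671} + \frac{12097}{13698} = \frac{203916791}{500757786} \approx 0.40722$)
$\frac{12 P{\left(11,-35 \right)}}{s} + \frac{234757 - 108763}{-52940} = \frac{12 \cdot 11}{\frac{203916791}{500757786}} + \frac{234757 - 108763}{-52940} = 132 \cdot \frac{500757786}{203916791} + \left(234757 - 108763\right) \left(- \frac{1}{52940}\right) = \frac{66100027752}{203916791} + 125994 \left(- \frac{1}{52940}\right) = \frac{66100027752}{203916791} - \frac{62997}{26470} = \frac{1736821588512813}{5397677457770}$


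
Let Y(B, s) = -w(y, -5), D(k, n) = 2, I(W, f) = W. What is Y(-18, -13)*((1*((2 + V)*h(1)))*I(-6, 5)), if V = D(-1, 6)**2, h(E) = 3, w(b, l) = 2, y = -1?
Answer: 216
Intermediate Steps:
Y(B, s) = -2 (Y(B, s) = -1*2 = -2)
V = 4 (V = 2**2 = 4)
Y(-18, -13)*((1*((2 + V)*h(1)))*I(-6, 5)) = -2*1*((2 + 4)*3)*(-6) = -2*1*(6*3)*(-6) = -2*1*18*(-6) = -36*(-6) = -2*(-108) = 216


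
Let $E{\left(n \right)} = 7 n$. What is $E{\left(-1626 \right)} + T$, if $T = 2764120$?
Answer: $2752738$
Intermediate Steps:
$E{\left(-1626 \right)} + T = 7 \left(-1626\right) + 2764120 = -11382 + 2764120 = 2752738$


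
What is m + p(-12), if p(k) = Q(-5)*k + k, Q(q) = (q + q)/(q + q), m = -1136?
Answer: -1160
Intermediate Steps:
Q(q) = 1 (Q(q) = (2*q)/((2*q)) = (2*q)*(1/(2*q)) = 1)
p(k) = 2*k (p(k) = 1*k + k = k + k = 2*k)
m + p(-12) = -1136 + 2*(-12) = -1136 - 24 = -1160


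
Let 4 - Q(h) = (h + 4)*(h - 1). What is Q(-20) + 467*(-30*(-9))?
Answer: 125758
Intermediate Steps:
Q(h) = 4 - (-1 + h)*(4 + h) (Q(h) = 4 - (h + 4)*(h - 1) = 4 - (4 + h)*(-1 + h) = 4 - (-1 + h)*(4 + h))
Q(-20) + 467*(-30*(-9)) = (8 - 1*(-20)² - 3*(-20)) + 467*(-30*(-9)) = (8 - 1*400 + 60) + 467*270 = (8 - 400 + 60) + 126090 = -332 + 126090 = 125758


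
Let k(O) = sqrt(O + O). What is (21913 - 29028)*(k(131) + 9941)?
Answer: -70730215 - 7115*sqrt(262) ≈ -7.0845e+7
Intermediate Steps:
k(O) = sqrt(2)*sqrt(O) (k(O) = sqrt(2*O) = sqrt(2)*sqrt(O))
(21913 - 29028)*(k(131) + 9941) = (21913 - 29028)*(sqrt(2)*sqrt(131) + 9941) = -7115*(sqrt(262) + 9941) = -7115*(9941 + sqrt(262)) = -70730215 - 7115*sqrt(262)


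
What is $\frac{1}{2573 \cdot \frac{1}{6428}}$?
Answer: $\frac{6428}{2573} \approx 2.4983$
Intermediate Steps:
$\frac{1}{2573 \cdot \frac{1}{6428}} = \frac{1}{\frac{2573}{6428}} = \frac{6428}{2573}$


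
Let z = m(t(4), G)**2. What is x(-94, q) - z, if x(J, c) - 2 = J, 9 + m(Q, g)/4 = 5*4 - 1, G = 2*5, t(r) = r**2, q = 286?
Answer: -1692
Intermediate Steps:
G = 10
m(Q, g) = 40 (m(Q, g) = -36 + 4*(5*4 - 1) = -36 + 4*(20 - 1) = -36 + 4*19 = -36 + 76 = 40)
x(J, c) = 2 + J
z = 1600 (z = 40**2 = 1600)
x(-94, q) - z = (2 - 94) - 1*1600 = -92 - 1600 = -1692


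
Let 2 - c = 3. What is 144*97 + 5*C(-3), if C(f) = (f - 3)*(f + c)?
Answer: 14088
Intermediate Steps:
c = -1 (c = 2 - 1*3 = 2 - 3 = -1)
C(f) = (-1 + f)*(-3 + f) (C(f) = (f - 3)*(f - 1) = (-3 + f)*(-1 + f) = (-1 + f)*(-3 + f))
144*97 + 5*C(-3) = 144*97 + 5*(3 + (-3)² - 4*(-3)) = 13968 + 5*(3 + 9 + 12) = 13968 + 5*24 = 13968 + 120 = 14088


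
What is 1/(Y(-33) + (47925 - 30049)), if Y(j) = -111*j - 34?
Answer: 1/21505 ≈ 4.6501e-5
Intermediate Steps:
Y(j) = -34 - 111*j
1/(Y(-33) + (47925 - 30049)) = 1/((-34 - 111*(-33)) + (47925 - 30049)) = 1/((-34 + 3663) + 17876) = 1/(3629 + 17876) = 1/21505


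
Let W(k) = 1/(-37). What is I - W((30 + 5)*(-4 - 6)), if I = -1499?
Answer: -55462/37 ≈ -1499.0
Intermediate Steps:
W(k) = -1/37
I - W((30 + 5)*(-4 - 6)) = -1499 - 1*(-1/37) = -1499 + 1/37 = -55462/37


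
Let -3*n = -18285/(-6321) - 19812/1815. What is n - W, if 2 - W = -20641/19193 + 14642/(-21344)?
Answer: -283849093052799/261101033060560 ≈ -1.0871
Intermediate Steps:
n = 3409051/1274735 (n = -(-18285/(-6321) - 19812/1815)/3 = -(-18285*(-1/6321) - 19812*1/1815)/3 = -(6095/2107 - 6604/605)/3 = -1/3*(-10227153/1274735) = 3409051/1274735 ≈ 2.6743)
W = 770448097/204827696 (W = 2 - (-20641/19193 + 14642/(-21344)) = 2 - (-20641*1/19193 + 14642*(-1/21344)) = 2 - (-20641/19193 - 7321/10672) = 2 - 1*(-360792705/204827696) = 2 + 360792705/204827696 = 770448097/204827696 ≈ 3.7614)
n - W = 3409051/1274735 - 1*770448097/204827696 = 3409051/1274735 - 770448097/204827696 = -283849093052799/261101033060560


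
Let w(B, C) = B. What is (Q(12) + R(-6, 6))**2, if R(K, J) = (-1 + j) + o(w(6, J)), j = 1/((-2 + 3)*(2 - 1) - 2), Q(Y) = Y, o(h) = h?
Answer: 256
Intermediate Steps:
j = -1 (j = 1/(1*1 - 2) = 1/(1 - 2) = 1/(-1) = -1)
R(K, J) = 4 (R(K, J) = (-1 - 1) + 6 = -2 + 6 = 4)
(Q(12) + R(-6, 6))**2 = (12 + 4)**2 = 16**2 = 256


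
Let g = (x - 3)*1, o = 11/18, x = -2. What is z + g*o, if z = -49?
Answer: -937/18 ≈ -52.056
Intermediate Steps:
o = 11/18 (o = 11*(1/18) = 11/18 ≈ 0.61111)
g = -5 (g = (-2 - 3)*1 = -5*1 = -5)
z + g*o = -49 - 5*11/18 = -49 - 55/18 = -937/18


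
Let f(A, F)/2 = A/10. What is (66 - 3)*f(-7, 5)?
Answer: -441/5 ≈ -88.200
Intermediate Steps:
f(A, F) = A/5 (f(A, F) = 2*(A/10) = A/5)
(66 - 3)*f(-7, 5) = (66 - 3)*((1/5)*(-7)) = 63*(-7/5) = -441/5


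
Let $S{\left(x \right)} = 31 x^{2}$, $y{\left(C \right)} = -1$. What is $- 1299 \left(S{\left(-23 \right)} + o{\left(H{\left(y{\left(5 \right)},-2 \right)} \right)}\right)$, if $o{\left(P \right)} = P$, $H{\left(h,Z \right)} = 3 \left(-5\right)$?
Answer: $-21282816$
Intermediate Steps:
$H{\left(h,Z \right)} = -15$
$- 1299 \left(S{\left(-23 \right)} + o{\left(H{\left(y{\left(5 \right)},-2 \right)} \right)}\right) = - 1299 \left(31 \left(-23\right)^{2} - 15\right) = - 1299 \left(31 \cdot 529 - 15\right) = - 1299 \left(16399 - 15\right) = \left(-1299\right) 16384 = -21282816$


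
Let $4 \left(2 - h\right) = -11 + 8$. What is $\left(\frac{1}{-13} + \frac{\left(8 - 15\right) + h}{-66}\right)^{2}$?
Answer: $\frac{1849}{11778624} \approx 0.00015698$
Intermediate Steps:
$h = \frac{11}{4}$ ($h = 2 - \frac{-11 + 8}{4} = 2 - - \frac{3}{4} = 2 + \frac{3}{4} = \frac{11}{4} \approx 2.75$)
$\left(\frac{1}{-13} + \frac{\left(8 - 15\right) + h}{-66}\right)^{2} = \left(\frac{1}{-13} + \frac{\left(8 - 15\right) + \frac{11}{4}}{-66}\right)^{2} = \left(- \frac{1}{13} + \left(-7 + \frac{11}{4}\right) \left(- \frac{1}{66}\right)\right)^{2} = \left(- \frac{1}{13} - - \frac{17}{264}\right)^{2} = \left(- \frac{1}{13} + \frac{17}{264}\right)^{2} = \left(- \frac{43}{3432}\right)^{2} = \frac{1849}{11778624}$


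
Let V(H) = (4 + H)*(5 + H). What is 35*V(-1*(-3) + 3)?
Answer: 3850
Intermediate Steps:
35*V(-1*(-3) + 3) = 35*(20 + (-1*(-3) + 3)**2 + 9*(-1*(-3) + 3)) = 35*(20 + (3 + 3)**2 + 9*(3 + 3)) = 35*(20 + 6**2 + 9*6) = 35*(20 + 36 + 54) = 35*110 = 3850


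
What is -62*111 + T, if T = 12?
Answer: -6870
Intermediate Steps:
-62*111 + T = -62*111 + 12 = -6882 + 12 = -6870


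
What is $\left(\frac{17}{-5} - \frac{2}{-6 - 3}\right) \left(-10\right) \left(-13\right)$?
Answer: $- \frac{3718}{9} \approx -413.11$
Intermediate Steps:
$\left(\frac{17}{-5} - \frac{2}{-6 - 3}\right) \left(-10\right) \left(-13\right) = \left(17 \left(- \frac{1}{5}\right) - \frac{2}{-9}\right) \left(-10\right) \left(-13\right) = \left(- \frac{17}{5} - - \frac{2}{9}\right) \left(-10\right) \left(-13\right) = \left(- \frac{17}{5} + \frac{2}{9}\right) \left(-10\right) \left(-13\right) = \left(- \frac{143}{45}\right) \left(-10\right) \left(-13\right) = \frac{286}{9} \left(-13\right) = - \frac{3718}{9}$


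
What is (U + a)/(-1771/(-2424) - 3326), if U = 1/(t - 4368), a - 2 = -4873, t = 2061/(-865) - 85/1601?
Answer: 35731639960580292/24392798812164109 ≈ 1.4648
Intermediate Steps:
t = -3373186/1384865 (t = 2061*(-1/865) - 85*1/1601 = -2061/865 - 85/1601 = -3373186/1384865 ≈ -2.4357)
a = -4871 (a = 2 - 4873 = -4871)
U = -1384865/6052463506 (U = 1/(-3373186/1384865 - 4368) = 1/(-6052463506/1384865) = -1384865/6052463506 ≈ -0.00022881)
(U + a)/(-1771/(-2424) - 3326) = (-1384865/6052463506 - 4871)/(-1771/(-2424) - 3326) = -29481551122591/(6052463506*(-1771*(-1/2424) - 3326)) = -29481551122591/(6052463506*(1771/2424 - 3326)) = -29481551122591/(6052463506*(-8060453/2424)) = -29481551122591/6052463506*(-2424/8060453) = 35731639960580292/24392798812164109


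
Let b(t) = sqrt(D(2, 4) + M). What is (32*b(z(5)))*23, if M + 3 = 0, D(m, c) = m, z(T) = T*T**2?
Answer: 736*I ≈ 736.0*I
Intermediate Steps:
z(T) = T**3
M = -3 (M = -3 + 0 = -3)
b(t) = I (b(t) = sqrt(2 - 3) = sqrt(-1) = I)
(32*b(z(5)))*23 = (32*I)*23 = 736*I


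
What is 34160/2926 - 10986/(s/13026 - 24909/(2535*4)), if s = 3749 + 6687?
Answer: 3894965410240/585852707 ≈ 6648.4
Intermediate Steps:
s = 10436
34160/2926 - 10986/(s/13026 - 24909/(2535*4)) = 34160/2926 - 10986/(10436/13026 - 24909/(2535*4)) = 34160*(1/2926) - 10986/(10436*(1/13026) - 24909/10140) = 2440/209 - 10986/(5218/6513 - 24909*1/10140) = 2440/209 - 10986/(5218/6513 - 8303/3380) = 2440/209 - 10986/(-2803123/1693380) = 2440/209 - 10986*(-1693380/2803123) = 2440/209 + 18603472680/2803123 = 3894965410240/585852707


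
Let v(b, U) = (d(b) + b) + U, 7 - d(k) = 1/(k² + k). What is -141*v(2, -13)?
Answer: 1175/2 ≈ 587.50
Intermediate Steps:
d(k) = 7 - 1/(k + k²) (d(k) = 7 - 1/(k² + k) = 7 - 1/(k + k²))
v(b, U) = U + b + (-1 + 7*b + 7*b²)/(b*(1 + b)) (v(b, U) = ((-1 + 7*b + 7*b²)/(b*(1 + b)) + b) + U = (b + (-1 + 7*b + 7*b²)/(b*(1 + b))) + U = U + b + (-1 + 7*b + 7*b²)/(b*(1 + b)))
-141*v(2, -13) = -141*(-1 + 7*2 + 7*2² + 2*(1 + 2)*(-13 + 2))/(2*(1 + 2)) = -141*(-1 + 14 + 7*4 + 2*3*(-11))/(2*3) = -141*(-1 + 14 + 28 - 66)/(2*3) = -141*(-25)/(2*3) = -141*(-25/6) = 1175/2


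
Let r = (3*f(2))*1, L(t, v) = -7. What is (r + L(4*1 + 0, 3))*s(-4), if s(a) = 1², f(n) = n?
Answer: -1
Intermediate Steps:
s(a) = 1
r = 6 (r = (3*2)*1 = 6*1 = 6)
(r + L(4*1 + 0, 3))*s(-4) = (6 - 7)*1 = -1*1 = -1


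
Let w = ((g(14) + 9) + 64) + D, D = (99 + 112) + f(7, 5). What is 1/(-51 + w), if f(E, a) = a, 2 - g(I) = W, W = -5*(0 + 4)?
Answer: 1/260 ≈ 0.0038462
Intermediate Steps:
W = -20 (W = -5*4 = -20)
g(I) = 22 (g(I) = 2 - 1*(-20) = 2 + 20 = 22)
D = 216 (D = (99 + 112) + 5 = 211 + 5 = 216)
w = 311 (w = ((22 + 9) + 64) + 216 = (31 + 64) + 216 = 95 + 216 = 311)
1/(-51 + w) = 1/(-51 + 311) = 1/260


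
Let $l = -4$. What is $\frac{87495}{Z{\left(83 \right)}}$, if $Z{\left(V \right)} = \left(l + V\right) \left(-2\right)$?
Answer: $- \frac{87495}{158} \approx -553.77$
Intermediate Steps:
$Z{\left(V \right)} = 8 - 2 V$ ($Z{\left(V \right)} = \left(-4 + V\right) \left(-2\right) = 8 - 2 V$)
$\frac{87495}{Z{\left(83 \right)}} = \frac{87495}{8 - 166} = \frac{87495}{-158} = 87495 \left(- \frac{1}{158}\right) = - \frac{87495}{158}$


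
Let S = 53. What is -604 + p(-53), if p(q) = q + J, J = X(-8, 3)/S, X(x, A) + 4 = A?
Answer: -34822/53 ≈ -657.02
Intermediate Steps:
X(x, A) = -4 + A
J = -1/53 (J = (-4 + 3)/53 = -1*1/53 = -1/53 ≈ -0.018868)
p(q) = -1/53 + q (p(q) = q - 1/53 = -1/53 + q)
-604 + p(-53) = -604 + (-1/53 - 53) = -604 - 2810/53 = -34822/53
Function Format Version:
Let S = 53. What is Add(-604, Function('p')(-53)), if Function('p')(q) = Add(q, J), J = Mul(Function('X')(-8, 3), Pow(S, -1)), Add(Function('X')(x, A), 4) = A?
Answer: Rational(-34822, 53) ≈ -657.02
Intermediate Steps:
Function('X')(x, A) = Add(-4, A)
J = Rational(-1, 53) (J = Mul(Add(-4, 3), Pow(53, -1)) = Mul(-1, Rational(1, 53)) = Rational(-1, 53) ≈ -0.018868)
Function('p')(q) = Add(Rational(-1, 53), q) (Function('p')(q) = Add(q, Rational(-1, 53)) = Add(Rational(-1, 53), q))
Add(-604, Function('p')(-53)) = Add(-604, Add(Rational(-1, 53), -53)) = Add(-604, Rational(-2810, 53)) = Rational(-34822, 53)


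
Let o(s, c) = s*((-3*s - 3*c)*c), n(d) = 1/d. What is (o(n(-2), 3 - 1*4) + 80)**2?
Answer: 108241/16 ≈ 6765.1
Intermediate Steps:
o(s, c) = c*s*(-3*c - 3*s) (o(s, c) = s*((-3*c - 3*s)*c) = s*(c*(-3*c - 3*s)) = c*s*(-3*c - 3*s))
(o(n(-2), 3 - 1*4) + 80)**2 = (-3*(3 - 1*4)*((3 - 1*4) + 1/(-2))/(-2) + 80)**2 = (-3*(3 - 4)*(-1/2)*((3 - 4) - 1/2) + 80)**2 = (-3*(-1)*(-1/2)*(-1 - 1/2) + 80)**2 = (-3*(-1)*(-1/2)*(-3/2) + 80)**2 = (9/4 + 80)**2 = (329/4)**2 = 108241/16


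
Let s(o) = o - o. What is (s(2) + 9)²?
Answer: 81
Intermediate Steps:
s(o) = 0
(s(2) + 9)² = (0 + 9)² = 9² = 81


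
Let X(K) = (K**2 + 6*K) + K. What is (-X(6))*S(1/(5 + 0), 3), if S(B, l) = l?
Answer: -234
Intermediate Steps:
X(K) = K**2 + 7*K
(-X(6))*S(1/(5 + 0), 3) = -6*(7 + 6)*3 = -6*13*3 = -1*78*3 = -78*3 = -234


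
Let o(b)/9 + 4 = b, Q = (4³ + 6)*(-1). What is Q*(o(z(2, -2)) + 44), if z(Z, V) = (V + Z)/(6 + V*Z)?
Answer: -560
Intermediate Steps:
z(Z, V) = (V + Z)/(6 + V*Z)
Q = -70 (Q = (64 + 6)*(-1) = 70*(-1) = -70)
o(b) = -36 + 9*b
Q*(o(z(2, -2)) + 44) = -70*((-36 + 9*((-2 + 2)/(6 - 2*2))) + 44) = -70*((-36 + 9*(0/(6 - 4))) + 44) = -70*((-36 + 9*(0/2)) + 44) = -70*((-36 + 9*((½)*0)) + 44) = -70*((-36 + 9*0) + 44) = -70*((-36 + 0) + 44) = -70*(-36 + 44) = -70*8 = -560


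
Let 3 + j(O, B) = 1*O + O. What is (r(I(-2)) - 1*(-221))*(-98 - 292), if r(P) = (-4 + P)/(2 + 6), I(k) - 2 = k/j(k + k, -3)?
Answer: -947115/11 ≈ -86101.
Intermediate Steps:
j(O, B) = -3 + 2*O (j(O, B) = -3 + (1*O + O) = -3 + (O + O) = -3 + 2*O)
I(k) = 2 + k/(-3 + 4*k) (I(k) = 2 + k/(-3 + 2*(k + k)) = 2 + k/(-3 + 2*(2*k)) = 2 + k/(-3 + 4*k))
r(P) = -1/2 + P/8 (r(P) = (-4 + P)/8 = (-4 + P)*(1/8) = -1/2 + P/8)
(r(I(-2)) - 1*(-221))*(-98 - 292) = ((-1/2 + (3*(-2 + 3*(-2))/(-3 + 4*(-2)))/8) - 1*(-221))*(-98 - 292) = ((-1/2 + (3*(-2 - 6)/(-3 - 8))/8) + 221)*(-390) = ((-1/2 + (3*(-8)/(-11))/8) + 221)*(-390) = ((-1/2 + (3*(-1/11)*(-8))/8) + 221)*(-390) = ((-1/2 + (1/8)*(24/11)) + 221)*(-390) = ((-1/2 + 3/11) + 221)*(-390) = (-5/22 + 221)*(-390) = (4857/22)*(-390) = -947115/11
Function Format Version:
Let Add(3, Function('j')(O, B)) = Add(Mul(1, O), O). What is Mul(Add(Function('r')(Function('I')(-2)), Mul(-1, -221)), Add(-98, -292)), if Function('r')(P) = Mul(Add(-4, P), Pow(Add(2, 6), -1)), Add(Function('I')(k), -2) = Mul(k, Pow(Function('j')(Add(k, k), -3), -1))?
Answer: Rational(-947115, 11) ≈ -86101.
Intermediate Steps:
Function('j')(O, B) = Add(-3, Mul(2, O)) (Function('j')(O, B) = Add(-3, Add(Mul(1, O), O)) = Add(-3, Add(O, O)) = Add(-3, Mul(2, O)))
Function('I')(k) = Add(2, Mul(k, Pow(Add(-3, Mul(4, k)), -1))) (Function('I')(k) = Add(2, Mul(k, Pow(Add(-3, Mul(2, Add(k, k))), -1))) = Add(2, Mul(k, Pow(Add(-3, Mul(2, Mul(2, k))), -1))) = Add(2, Mul(k, Pow(Add(-3, Mul(4, k)), -1))))
Function('r')(P) = Add(Rational(-1, 2), Mul(Rational(1, 8), P)) (Function('r')(P) = Mul(Add(-4, P), Pow(8, -1)) = Mul(Add(-4, P), Rational(1, 8)) = Add(Rational(-1, 2), Mul(Rational(1, 8), P)))
Mul(Add(Function('r')(Function('I')(-2)), Mul(-1, -221)), Add(-98, -292)) = Mul(Add(Add(Rational(-1, 2), Mul(Rational(1, 8), Mul(3, Pow(Add(-3, Mul(4, -2)), -1), Add(-2, Mul(3, -2))))), Mul(-1, -221)), Add(-98, -292)) = Mul(Add(Add(Rational(-1, 2), Mul(Rational(1, 8), Mul(3, Pow(Add(-3, -8), -1), Add(-2, -6)))), 221), -390) = Mul(Add(Add(Rational(-1, 2), Mul(Rational(1, 8), Mul(3, Pow(-11, -1), -8))), 221), -390) = Mul(Add(Add(Rational(-1, 2), Mul(Rational(1, 8), Mul(3, Rational(-1, 11), -8))), 221), -390) = Mul(Add(Add(Rational(-1, 2), Mul(Rational(1, 8), Rational(24, 11))), 221), -390) = Mul(Add(Add(Rational(-1, 2), Rational(3, 11)), 221), -390) = Mul(Add(Rational(-5, 22), 221), -390) = Mul(Rational(4857, 22), -390) = Rational(-947115, 11)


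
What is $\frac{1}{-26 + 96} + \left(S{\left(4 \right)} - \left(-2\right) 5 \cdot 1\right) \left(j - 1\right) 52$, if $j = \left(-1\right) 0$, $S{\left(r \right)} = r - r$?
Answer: $- \frac{36399}{70} \approx -519.99$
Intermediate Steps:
$S{\left(r \right)} = 0$
$j = 0$
$\frac{1}{-26 + 96} + \left(S{\left(4 \right)} - \left(-2\right) 5 \cdot 1\right) \left(j - 1\right) 52 = \frac{1}{-26 + 96} + \left(0 - \left(-2\right) 5 \cdot 1\right) \left(0 - 1\right) 52 = \frac{1}{70} + \left(0 - \left(-10\right) 1\right) \left(-1\right) 52 = \frac{1}{70} + \left(0 - -10\right) \left(-1\right) 52 = \frac{1}{70} + \left(0 + 10\right) \left(-1\right) 52 = \frac{1}{70} + 10 \left(-1\right) 52 = \frac{1}{70} - 520 = - \frac{36399}{70}$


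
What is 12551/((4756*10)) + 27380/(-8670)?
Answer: -119337563/41234520 ≈ -2.8941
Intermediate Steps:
12551/((4756*10)) + 27380/(-8670) = 12551/47560 + 27380*(-1/8670) = 12551*(1/47560) - 2738/867 = 12551/47560 - 2738/867 = -119337563/41234520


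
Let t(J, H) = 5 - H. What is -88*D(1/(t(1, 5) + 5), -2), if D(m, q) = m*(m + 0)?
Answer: -88/25 ≈ -3.5200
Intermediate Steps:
D(m, q) = m² (D(m, q) = m*m = m²)
-88*D(1/(t(1, 5) + 5), -2) = -88/((5 - 1*5) + 5)² = -88/((5 - 5) + 5)² = -88/(0 + 5)² = -88*(1/5)² = -88*(⅕)² = -88*1/25 = -88/25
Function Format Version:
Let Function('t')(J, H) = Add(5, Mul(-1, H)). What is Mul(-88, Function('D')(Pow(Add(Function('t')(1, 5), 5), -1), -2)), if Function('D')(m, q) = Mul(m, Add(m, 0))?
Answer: Rational(-88, 25) ≈ -3.5200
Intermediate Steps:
Function('D')(m, q) = Pow(m, 2) (Function('D')(m, q) = Mul(m, m) = Pow(m, 2))
Mul(-88, Function('D')(Pow(Add(Function('t')(1, 5), 5), -1), -2)) = Mul(-88, Pow(Pow(Add(Add(5, Mul(-1, 5)), 5), -1), 2)) = Mul(-88, Pow(Pow(Add(Add(5, -5), 5), -1), 2)) = Mul(-88, Pow(Pow(Add(0, 5), -1), 2)) = Mul(-88, Pow(Pow(5, -1), 2)) = Mul(-88, Pow(Rational(1, 5), 2)) = Mul(-88, Rational(1, 25)) = Rational(-88, 25)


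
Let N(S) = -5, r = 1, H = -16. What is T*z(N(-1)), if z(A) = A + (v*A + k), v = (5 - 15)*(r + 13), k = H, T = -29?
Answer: -19691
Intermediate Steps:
k = -16
v = -140 (v = (5 - 15)*(1 + 13) = -10*14 = -140)
z(A) = -16 - 139*A (z(A) = A + (-140*A - 16) = A + (-16 - 140*A) = -16 - 139*A)
T*z(N(-1)) = -29*(-16 - 139*(-5)) = -29*(-16 + 695) = -29*679 = -19691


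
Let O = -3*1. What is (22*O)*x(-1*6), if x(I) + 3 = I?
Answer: 594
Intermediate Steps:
O = -3
x(I) = -3 + I
(22*O)*x(-1*6) = (22*(-3))*(-3 - 1*6) = -66*(-3 - 6) = -66*(-9) = 594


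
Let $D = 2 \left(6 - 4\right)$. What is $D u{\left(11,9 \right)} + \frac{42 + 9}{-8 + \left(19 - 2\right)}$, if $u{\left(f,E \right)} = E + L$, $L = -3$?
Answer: $\frac{89}{3} \approx 29.667$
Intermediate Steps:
$D = 4$ ($D = 2 \cdot 2 = 4$)
$u{\left(f,E \right)} = -3 + E$ ($u{\left(f,E \right)} = E - 3 = -3 + E$)
$D u{\left(11,9 \right)} + \frac{42 + 9}{-8 + \left(19 - 2\right)} = 4 \left(-3 + 9\right) + \frac{42 + 9}{-8 + \left(19 - 2\right)} = 4 \cdot 6 + \frac{51}{-8 + 17} = 24 + \frac{51}{9} = 24 + 51 \cdot \frac{1}{9} = 24 + \frac{17}{3} = \frac{89}{3}$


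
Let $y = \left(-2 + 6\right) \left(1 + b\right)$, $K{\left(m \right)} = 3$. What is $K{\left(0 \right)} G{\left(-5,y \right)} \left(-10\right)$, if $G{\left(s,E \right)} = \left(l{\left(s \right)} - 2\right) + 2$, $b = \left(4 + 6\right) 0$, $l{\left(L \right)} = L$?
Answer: $150$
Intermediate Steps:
$b = 0$ ($b = 10 \cdot 0 = 0$)
$y = 4$ ($y = \left(-2 + 6\right) \left(1 + 0\right) = 4 \cdot 1 = 4$)
$G{\left(s,E \right)} = s$ ($G{\left(s,E \right)} = \left(s - 2\right) + 2 = \left(-2 + s\right) + 2 = s$)
$K{\left(0 \right)} G{\left(-5,y \right)} \left(-10\right) = 3 \left(-5\right) \left(-10\right) = \left(-15\right) \left(-10\right) = 150$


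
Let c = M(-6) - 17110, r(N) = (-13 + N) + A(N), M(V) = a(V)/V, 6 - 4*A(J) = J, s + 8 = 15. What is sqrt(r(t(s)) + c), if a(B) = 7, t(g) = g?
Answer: 19*I*sqrt(1707)/6 ≈ 130.83*I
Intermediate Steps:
s = 7 (s = -8 + 15 = 7)
A(J) = 3/2 - J/4
M(V) = 7/V
r(N) = -23/2 + 3*N/4 (r(N) = (-13 + N) + (3/2 - N/4) = -23/2 + 3*N/4)
c = -102667/6 (c = 7/(-6) - 17110 = 7*(-1/6) - 17110 = -7/6 - 17110 = -102667/6 ≈ -17111.)
sqrt(r(t(s)) + c) = sqrt((-23/2 + (3/4)*7) - 102667/6) = sqrt((-23/2 + 21/4) - 102667/6) = sqrt(-25/4 - 102667/6) = sqrt(-205409/12) = 19*I*sqrt(1707)/6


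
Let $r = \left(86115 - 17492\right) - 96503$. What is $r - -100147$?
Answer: $72267$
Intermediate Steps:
$r = -27880$ ($r = 68623 - 96503 = -27880$)
$r - -100147 = -27880 - -100147 = -27880 + 100147 = 72267$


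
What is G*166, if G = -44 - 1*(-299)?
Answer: 42330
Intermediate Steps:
G = 255 (G = -44 + 299 = 255)
G*166 = 255*166 = 42330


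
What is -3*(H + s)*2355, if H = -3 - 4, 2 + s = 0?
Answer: 63585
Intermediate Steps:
s = -2 (s = -2 + 0 = -2)
H = -7
-3*(H + s)*2355 = -3*(-7 - 2)*2355 = -3*(-9)*2355 = 27*2355 = 63585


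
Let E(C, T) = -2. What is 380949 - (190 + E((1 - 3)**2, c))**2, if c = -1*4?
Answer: 345605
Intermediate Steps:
c = -4
380949 - (190 + E((1 - 3)**2, c))**2 = 380949 - (190 - 2)**2 = 380949 - 1*188**2 = 380949 - 1*35344 = 380949 - 35344 = 345605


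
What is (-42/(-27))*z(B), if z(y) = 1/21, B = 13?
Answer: 2/27 ≈ 0.074074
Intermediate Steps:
z(y) = 1/21
(-42/(-27))*z(B) = -42/(-27)*(1/21) = -42*(-1/27)*(1/21) = (14/9)*(1/21) = 2/27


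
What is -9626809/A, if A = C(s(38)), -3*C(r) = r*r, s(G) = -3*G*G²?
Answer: 9626809/9032809152 ≈ 0.0010658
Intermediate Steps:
s(G) = -3*G³
C(r) = -r²/3 (C(r) = -r*r/3 = -r²/3)
A = -9032809152 (A = -(-3*38³)²/3 = -(-3*54872)²/3 = -⅓*(-164616)² = -⅓*27098427456 = -9032809152)
-9626809/A = -9626809/(-9032809152) = -9626809*(-1/9032809152) = 9626809/9032809152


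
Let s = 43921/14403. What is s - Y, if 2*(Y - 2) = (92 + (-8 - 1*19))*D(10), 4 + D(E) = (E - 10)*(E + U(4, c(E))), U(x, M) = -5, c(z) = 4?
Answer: 1887505/14403 ≈ 131.05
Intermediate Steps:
D(E) = -4 + (-10 + E)*(-5 + E) (D(E) = -4 + (E - 10)*(E - 5) = -4 + (-10 + E)*(-5 + E))
Y = -128 (Y = 2 + ((92 + (-8 - 1*19))*(46 + 10² - 15*10))/2 = 2 + ((92 + (-8 - 19))*(46 + 100 - 150))/2 = 2 + ((92 - 27)*(-4))/2 = 2 + (65*(-4))/2 = 2 + (½)*(-260) = 2 - 130 = -128)
s = 43921/14403 (s = 43921*(1/14403) = 43921/14403 ≈ 3.0494)
s - Y = 43921/14403 - 1*(-128) = 43921/14403 + 128 = 1887505/14403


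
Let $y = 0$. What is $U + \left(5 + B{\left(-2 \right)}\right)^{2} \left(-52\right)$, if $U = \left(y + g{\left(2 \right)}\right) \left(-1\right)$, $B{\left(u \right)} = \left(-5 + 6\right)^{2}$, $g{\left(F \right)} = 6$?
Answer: $-1878$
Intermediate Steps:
$B{\left(u \right)} = 1$ ($B{\left(u \right)} = 1^{2} = 1$)
$U = -6$ ($U = \left(0 + 6\right) \left(-1\right) = 6 \left(-1\right) = -6$)
$U + \left(5 + B{\left(-2 \right)}\right)^{2} \left(-52\right) = -6 + \left(5 + 1\right)^{2} \left(-52\right) = -6 + 6^{2} \left(-52\right) = -6 + 36 \left(-52\right) = -6 - 1872 = -1878$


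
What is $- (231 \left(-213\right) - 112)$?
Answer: $49315$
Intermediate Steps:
$- (231 \left(-213\right) - 112) = - (-49203 - 112) = \left(-1\right) \left(-49315\right) = 49315$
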